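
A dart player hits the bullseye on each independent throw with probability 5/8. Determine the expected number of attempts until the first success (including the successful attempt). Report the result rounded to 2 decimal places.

1.60

For a geometric distribution, E[trials] = 1/p = 1/(5/8) = 8/5.
≈ 1.60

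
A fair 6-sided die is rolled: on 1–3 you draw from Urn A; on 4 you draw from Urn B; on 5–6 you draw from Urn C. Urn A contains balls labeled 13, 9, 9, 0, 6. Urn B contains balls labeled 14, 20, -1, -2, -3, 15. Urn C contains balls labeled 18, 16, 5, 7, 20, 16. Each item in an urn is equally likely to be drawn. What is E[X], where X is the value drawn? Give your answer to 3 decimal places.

9.450

E[X | Urn A] = (13 + 9 + 9 + 0 + 6)/5 = 37/5
E[X | Urn B] = (14 + 20 − 1 − 2 − 3 + 15)/6 = 43/6
E[X | Urn C] = (18 + 16 + 5 + 7 + 20 + 16)/6 = 41/3
E[X] = (1/2)·37/5 + (1/6)·43/6 + (1/3)·41/3 = 189/20 ≈ 9.450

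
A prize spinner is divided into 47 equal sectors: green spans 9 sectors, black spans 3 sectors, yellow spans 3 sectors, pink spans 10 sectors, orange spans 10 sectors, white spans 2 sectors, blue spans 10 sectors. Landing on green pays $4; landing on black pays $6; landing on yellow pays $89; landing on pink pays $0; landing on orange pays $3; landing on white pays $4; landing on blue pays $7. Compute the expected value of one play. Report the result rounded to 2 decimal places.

E[payout] = (9/47)·4 + (3/47)·6 + (3/47)·89 + (10/47)·0 + (10/47)·3 + (2/47)·4 + (10/47)·7 = 429/47
≈ $9.13

$9.13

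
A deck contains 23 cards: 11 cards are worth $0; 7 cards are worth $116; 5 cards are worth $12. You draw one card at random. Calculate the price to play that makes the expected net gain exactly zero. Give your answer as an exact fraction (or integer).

872/23 dollars

E[payout] = (11/23)·0 + (7/23)·116 + (5/23)·12 = 872/23
Fair fee = E[payout] = 872/23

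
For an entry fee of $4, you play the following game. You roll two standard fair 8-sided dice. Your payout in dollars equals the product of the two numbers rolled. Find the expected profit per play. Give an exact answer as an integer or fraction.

Distribution of the product of the two numbers rolled: 1 w.p. 1/64, 2 w.p. 1/32, 3 w.p. 1/32, 4 w.p. 3/64, 5 w.p. 1/32, 6 w.p. 1/16, …
E[payout] = (1/64)·1 + (1/32)·2 + (1/32)·3 + (3/64)·4 + (1/32)·5 + (1/16)·6 + (1/32)·7 + (1/16)·8 + (1/64)·9 + (1/32)·10 + (1/16)·12 + (1/32)·14 + (1/32)·15 + (3/64)·16 + (1/32)·18 + (1/32)·20 + (1/32)·21 + (1/16)·24 + (1/64)·25 + (1/32)·28 + (1/32)·30 + (1/32)·32 + (1/32)·35 + (1/64)·36 + (1/32)·40 + (1/32)·42 + (1/32)·48 + (1/64)·49 + (1/32)·56 + (1/64)·64 = 81/4
Expected profit = 81/4 − 4 = 65/4

65/4 dollars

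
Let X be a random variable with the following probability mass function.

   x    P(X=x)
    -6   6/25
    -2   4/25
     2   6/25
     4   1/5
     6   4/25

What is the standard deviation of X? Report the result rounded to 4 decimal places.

4.3554

E[X] = 12/25, E[X²] = 96/5
Var(X) = E[X²] − (E[X])² = 96/5 − 144/625 = 11856/625
SD(X) = √(11856/625) ≈ 4.3554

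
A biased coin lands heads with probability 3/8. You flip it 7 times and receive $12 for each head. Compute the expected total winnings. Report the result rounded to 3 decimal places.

E[#heads] = 7·3/8 = 21/8 (linearity over flips).
E[winnings] = 12·21/8 = 63/2.
≈ 31.500

$31.500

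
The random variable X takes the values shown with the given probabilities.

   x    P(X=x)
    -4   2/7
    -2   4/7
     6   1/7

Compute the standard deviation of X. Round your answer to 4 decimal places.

3.1558

E[X] = -10/7, E[X²] = 12
Var(X) = E[X²] − (E[X])² = 12 − 100/49 = 488/49
SD(X) = √(488/49) ≈ 3.1558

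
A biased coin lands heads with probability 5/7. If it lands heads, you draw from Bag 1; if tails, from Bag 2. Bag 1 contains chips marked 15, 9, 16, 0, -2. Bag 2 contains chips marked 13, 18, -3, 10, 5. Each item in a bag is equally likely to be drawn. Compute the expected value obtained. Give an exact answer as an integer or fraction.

276/35

E[X | Bag 1] = (15 + 9 + 16 + 0 − 2)/5 = 38/5
E[X | Bag 2] = (13 + 18 − 3 + 10 + 5)/5 = 43/5
E[X] = (5/7)·38/5 + (2/7)·43/5 = 276/35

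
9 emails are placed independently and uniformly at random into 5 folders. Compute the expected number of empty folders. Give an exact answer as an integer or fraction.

262144/390625

Let Xⱼ=1 if folder j is empty. P(Xⱼ=1) = ((5-1)/5)^9 = 262144/1953125.
By linearity, E[#empty] = 5·262144/1953125 = 262144/390625.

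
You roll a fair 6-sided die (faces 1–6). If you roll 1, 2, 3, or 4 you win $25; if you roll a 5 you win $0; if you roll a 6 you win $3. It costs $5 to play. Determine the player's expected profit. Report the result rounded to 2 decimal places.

$12.17

E[payout] = (1/6)·0 + (1/6)·3 + (2/3)·25 = 103/6
Expected profit = 103/6 − 5 = 73/6 ≈ $12.17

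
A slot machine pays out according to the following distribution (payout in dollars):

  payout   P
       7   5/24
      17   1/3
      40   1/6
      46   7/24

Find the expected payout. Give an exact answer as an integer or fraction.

E[X] = (5/24)·7 + (1/3)·17 + (1/6)·40 + (7/24)·46
     = 653/24

653/24 dollars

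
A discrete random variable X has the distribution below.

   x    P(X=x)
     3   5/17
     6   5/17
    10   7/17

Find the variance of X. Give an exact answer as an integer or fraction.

2500/289

E[X] = (5/17)·3 + (5/17)·6 + (7/17)·10 = 115/17
E[X²] = (5/17)·9 + (5/17)·36 + (7/17)·100 = 925/17
Var(X) = 925/17 − (115/17)² = 2500/289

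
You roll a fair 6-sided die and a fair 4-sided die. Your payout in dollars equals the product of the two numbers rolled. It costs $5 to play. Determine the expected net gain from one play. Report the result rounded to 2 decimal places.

$3.75

Distribution of the product of the two numbers rolled: 1 w.p. 1/24, 2 w.p. 1/12, 3 w.p. 1/12, 4 w.p. 1/8, 5 w.p. 1/24, 6 w.p. 1/8, …
E[payout] = (1/24)·1 + (1/12)·2 + (1/12)·3 + (1/8)·4 + (1/24)·5 + (1/8)·6 + (1/12)·8 + (1/24)·9 + (1/24)·10 + (1/8)·12 + (1/24)·15 + (1/24)·16 + (1/24)·18 + (1/24)·20 + (1/24)·24 = 35/4
Expected profit = 35/4 − 5 = 15/4 ≈ $3.75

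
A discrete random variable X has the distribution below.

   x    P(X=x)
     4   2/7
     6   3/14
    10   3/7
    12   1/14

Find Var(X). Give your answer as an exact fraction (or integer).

E[X] = (2/7)·4 + (3/14)·6 + (3/7)·10 + (1/14)·12 = 53/7
E[X²] = (2/7)·16 + (3/14)·36 + (3/7)·100 + (1/14)·144 = 458/7
Var(X) = 458/7 − (53/7)² = 397/49

397/49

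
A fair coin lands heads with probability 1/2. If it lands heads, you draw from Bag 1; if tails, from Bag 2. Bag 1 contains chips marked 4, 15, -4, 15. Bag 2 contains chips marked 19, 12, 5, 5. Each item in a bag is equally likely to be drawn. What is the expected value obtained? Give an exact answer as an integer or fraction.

E[X | Bag 1] = (4 + 15 − 4 + 15)/4 = 15/2
E[X | Bag 2] = (19 + 12 + 5 + 5)/4 = 41/4
E[X] = (1/2)·15/2 + (1/2)·41/4 = 71/8

71/8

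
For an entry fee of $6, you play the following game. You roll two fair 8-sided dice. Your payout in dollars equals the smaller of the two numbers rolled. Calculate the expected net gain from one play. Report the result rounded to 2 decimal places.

-$2.81

Distribution of the smaller of the two numbers rolled: 1 w.p. 15/64, 2 w.p. 13/64, 3 w.p. 11/64, 4 w.p. 9/64, 5 w.p. 7/64, 6 w.p. 5/64, …
E[payout] = (15/64)·1 + (13/64)·2 + (11/64)·3 + (9/64)·4 + (7/64)·5 + (5/64)·6 + (3/64)·7 + (1/64)·8 = 51/16
Expected profit = 51/16 − 6 = -45/16 ≈ -$2.81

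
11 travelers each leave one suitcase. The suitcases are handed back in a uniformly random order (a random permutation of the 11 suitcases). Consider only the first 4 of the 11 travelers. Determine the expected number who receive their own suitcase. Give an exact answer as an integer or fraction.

Let Xᵢ = 1 if person i gets their own suitcase. For each i, P(Xᵢ=1) = 1/11.
By linearity of expectation, E[X₁+…+X_4] = 4·(1/11) = 4/11.

4/11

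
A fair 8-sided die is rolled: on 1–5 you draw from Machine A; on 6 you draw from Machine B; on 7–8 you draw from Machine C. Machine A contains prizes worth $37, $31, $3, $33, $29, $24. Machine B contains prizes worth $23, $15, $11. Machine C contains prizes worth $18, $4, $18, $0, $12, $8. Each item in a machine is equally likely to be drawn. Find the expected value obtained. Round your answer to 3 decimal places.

E[X | Machine A] = (37 + 31 + 3 + 33 + 29 + 24)/6 = 157/6
E[X | Machine B] = (23 + 15 + 11)/3 = 49/3
E[X | Machine C] = (18 + 4 + 18 + 0 + 12 + 8)/6 = 10
E[X] = (5/8)·157/6 + (1/8)·49/3 + (1/4)·10 = 1003/48 ≈ 20.896

$20.896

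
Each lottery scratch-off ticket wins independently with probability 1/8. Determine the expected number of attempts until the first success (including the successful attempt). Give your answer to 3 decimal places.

For a geometric distribution, E[trials] = 1/p = 1/(1/8) = 8.
≈ 8.000

8.000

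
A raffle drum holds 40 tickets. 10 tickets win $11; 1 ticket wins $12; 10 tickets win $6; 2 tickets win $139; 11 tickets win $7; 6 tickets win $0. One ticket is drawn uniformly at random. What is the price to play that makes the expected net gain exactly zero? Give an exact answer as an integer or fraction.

537/40 dollars

E[payout] = (10/40)·11 + (1/40)·12 + (10/40)·6 + (2/40)·139 + (11/40)·7 + (6/40)·0 = 537/40
Fair fee = E[payout] = 537/40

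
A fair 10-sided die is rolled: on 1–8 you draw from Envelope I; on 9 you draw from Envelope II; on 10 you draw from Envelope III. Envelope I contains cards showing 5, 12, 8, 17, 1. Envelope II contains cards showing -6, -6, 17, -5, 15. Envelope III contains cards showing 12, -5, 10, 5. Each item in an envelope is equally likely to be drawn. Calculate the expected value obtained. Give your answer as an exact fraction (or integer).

773/100

E[X | Envelope I] = (5 + 12 + 8 + 17 + 1)/5 = 43/5
E[X | Envelope II] = (-6 − 6 + 17 − 5 + 15)/5 = 3
E[X | Envelope III] = (12 − 5 + 10 + 5)/4 = 11/2
E[X] = (4/5)·43/5 + (1/10)·3 + (1/10)·11/2 = 773/100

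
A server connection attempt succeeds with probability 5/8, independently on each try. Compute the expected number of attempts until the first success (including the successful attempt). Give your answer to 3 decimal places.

1.600

For a geometric distribution, E[trials] = 1/p = 1/(5/8) = 8/5.
≈ 1.600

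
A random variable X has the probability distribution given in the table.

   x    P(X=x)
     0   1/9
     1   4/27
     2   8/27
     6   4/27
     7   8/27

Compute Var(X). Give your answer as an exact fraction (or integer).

E[X] = (1/9)·0 + (4/27)·1 + (8/27)·2 + (4/27)·6 + (8/27)·7 = 100/27
E[X²] = (1/9)·0 + (4/27)·1 + (8/27)·4 + (4/27)·36 + (8/27)·49 = 572/27
Var(X) = 572/27 − (100/27)² = 5444/729

5444/729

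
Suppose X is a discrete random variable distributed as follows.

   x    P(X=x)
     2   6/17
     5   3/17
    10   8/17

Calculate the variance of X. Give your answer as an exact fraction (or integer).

E[X] = (6/17)·2 + (3/17)·5 + (8/17)·10 = 107/17
E[X²] = (6/17)·4 + (3/17)·25 + (8/17)·100 = 899/17
Var(X) = 899/17 − (107/17)² = 3834/289

3834/289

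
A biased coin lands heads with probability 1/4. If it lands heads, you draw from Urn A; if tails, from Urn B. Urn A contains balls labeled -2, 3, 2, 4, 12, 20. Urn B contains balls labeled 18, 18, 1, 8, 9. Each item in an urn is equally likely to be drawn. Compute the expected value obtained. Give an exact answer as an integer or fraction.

389/40

E[X | Urn A] = (-2 + 3 + 2 + 4 + 12 + 20)/6 = 13/2
E[X | Urn B] = (18 + 18 + 1 + 8 + 9)/5 = 54/5
E[X] = (1/4)·13/2 + (3/4)·54/5 = 389/40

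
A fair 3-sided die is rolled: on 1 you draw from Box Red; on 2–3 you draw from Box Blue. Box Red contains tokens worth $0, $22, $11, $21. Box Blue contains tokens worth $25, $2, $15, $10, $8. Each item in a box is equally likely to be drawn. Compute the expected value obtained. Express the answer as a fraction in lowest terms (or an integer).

E[X | Box Red] = (0 + 22 + 11 + 21)/4 = 27/2
E[X | Box Blue] = (25 + 2 + 15 + 10 + 8)/5 = 12
E[X] = (1/3)·27/2 + (2/3)·12 = 25/2

25/2 dollars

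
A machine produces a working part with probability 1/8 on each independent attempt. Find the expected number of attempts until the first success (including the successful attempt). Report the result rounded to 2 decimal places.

8.00

For a geometric distribution, E[trials] = 1/p = 1/(1/8) = 8.
≈ 8.00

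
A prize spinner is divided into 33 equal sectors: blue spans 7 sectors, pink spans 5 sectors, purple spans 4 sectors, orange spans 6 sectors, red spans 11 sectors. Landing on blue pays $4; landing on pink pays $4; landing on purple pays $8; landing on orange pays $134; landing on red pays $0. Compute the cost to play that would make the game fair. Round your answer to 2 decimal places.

E[payout] = (7/33)·4 + (5/33)·4 + (4/33)·8 + (6/33)·134 + (11/33)·0 = 884/33
Fair fee = E[payout] = 884/33 ≈ $26.79

$26.79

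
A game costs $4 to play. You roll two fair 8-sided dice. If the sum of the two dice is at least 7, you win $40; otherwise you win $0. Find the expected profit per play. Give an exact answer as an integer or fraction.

213/8 dollars

E[payout] = (15/64)·0 + (49/64)·40 = 245/8
Expected profit = 245/8 − 4 = 213/8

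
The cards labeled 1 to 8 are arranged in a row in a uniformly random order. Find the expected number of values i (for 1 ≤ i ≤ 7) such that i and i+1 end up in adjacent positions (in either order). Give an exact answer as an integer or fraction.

For each i ∈ {1,…,7}, let Xᵢ = 1 if i and i+1 are adjacent. P(Xᵢ=1) = 2·(8−1)!/8! = 2/8.
By linearity, E[ΣXᵢ] = (7)·(2/8) = 7/4.

7/4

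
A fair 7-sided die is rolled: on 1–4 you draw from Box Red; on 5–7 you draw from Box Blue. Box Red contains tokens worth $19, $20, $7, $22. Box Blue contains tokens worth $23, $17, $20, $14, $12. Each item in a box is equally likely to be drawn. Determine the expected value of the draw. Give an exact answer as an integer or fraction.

598/35 dollars

E[X | Box Red] = (19 + 20 + 7 + 22)/4 = 17
E[X | Box Blue] = (23 + 17 + 20 + 14 + 12)/5 = 86/5
E[X] = (4/7)·17 + (3/7)·86/5 = 598/35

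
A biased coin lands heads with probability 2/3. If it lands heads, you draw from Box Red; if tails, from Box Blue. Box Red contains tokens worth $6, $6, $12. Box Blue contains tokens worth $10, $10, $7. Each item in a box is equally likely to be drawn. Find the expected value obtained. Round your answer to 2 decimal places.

E[X | Box Red] = (6 + 6 + 12)/3 = 8
E[X | Box Blue] = (10 + 10 + 7)/3 = 9
E[X] = (2/3)·8 + (1/3)·9 = 25/3 ≈ 8.33

$8.33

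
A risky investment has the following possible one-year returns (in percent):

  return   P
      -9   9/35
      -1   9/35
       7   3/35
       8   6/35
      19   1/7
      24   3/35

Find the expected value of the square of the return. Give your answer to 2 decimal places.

E[X²] = (9/35)·81 + (9/35)·1 + (3/35)·49 + (6/35)·64 + (1/7)·361 + (3/35)·576
     = 686/5 ≈ 137.20

137.20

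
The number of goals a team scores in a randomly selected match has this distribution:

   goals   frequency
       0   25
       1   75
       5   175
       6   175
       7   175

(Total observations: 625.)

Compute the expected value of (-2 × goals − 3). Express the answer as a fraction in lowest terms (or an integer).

-333/25

Total = 625, so P(goals=0) = 25/625, etc.
E[-2x-3] = (1/25)·(-3) + (3/25)·(-5) + (7/25)·(-13) + (7/25)·(-15) + (7/25)·(-17)
     = -333/25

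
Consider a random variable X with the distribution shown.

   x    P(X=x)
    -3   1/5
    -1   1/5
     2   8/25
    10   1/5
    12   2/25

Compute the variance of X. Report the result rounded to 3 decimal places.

E[X] = (1/5)·(-3) + (1/5)·(-1) + (8/25)·2 + (1/5)·10 + (2/25)·12 = 14/5
E[X²] = (1/5)·9 + (1/5)·1 + (8/25)·4 + (1/5)·100 + (2/25)·144 = 174/5
Var(X) = 174/5 − (14/5)² = 674/25 ≈ 26.960

26.960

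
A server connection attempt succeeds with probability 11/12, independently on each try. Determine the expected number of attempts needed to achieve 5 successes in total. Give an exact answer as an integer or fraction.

60/11

By linearity (sum of 5 independent geometric waits), E[trials] = 5/p = 5/(11/12) = 60/11.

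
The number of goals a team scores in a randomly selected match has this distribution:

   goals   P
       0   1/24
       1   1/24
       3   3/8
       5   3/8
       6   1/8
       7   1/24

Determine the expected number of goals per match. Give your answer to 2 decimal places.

E[X] = (1/24)·0 + (1/24)·1 + (3/8)·3 + (3/8)·5 + (1/8)·6 + (1/24)·7
     = 49/12 ≈ 4.08

4.08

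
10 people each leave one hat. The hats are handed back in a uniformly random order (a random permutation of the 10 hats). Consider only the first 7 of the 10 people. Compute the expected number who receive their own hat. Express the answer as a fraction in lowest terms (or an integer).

Let Xᵢ = 1 if person i gets their own hat. For each i, P(Xᵢ=1) = 1/10.
By linearity of expectation, E[X₁+…+X_7] = 7·(1/10) = 7/10.

7/10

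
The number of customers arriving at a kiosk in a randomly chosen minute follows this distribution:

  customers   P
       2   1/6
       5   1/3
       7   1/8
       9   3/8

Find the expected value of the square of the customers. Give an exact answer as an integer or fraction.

91/2

E[X²] = (1/6)·4 + (1/3)·25 + (1/8)·49 + (3/8)·81
     = 91/2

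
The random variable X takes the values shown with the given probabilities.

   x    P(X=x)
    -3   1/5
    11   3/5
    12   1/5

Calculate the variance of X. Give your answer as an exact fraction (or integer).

816/25

E[X] = (1/5)·(-3) + (3/5)·11 + (1/5)·12 = 42/5
E[X²] = (1/5)·9 + (3/5)·121 + (1/5)·144 = 516/5
Var(X) = 516/5 − (42/5)² = 816/25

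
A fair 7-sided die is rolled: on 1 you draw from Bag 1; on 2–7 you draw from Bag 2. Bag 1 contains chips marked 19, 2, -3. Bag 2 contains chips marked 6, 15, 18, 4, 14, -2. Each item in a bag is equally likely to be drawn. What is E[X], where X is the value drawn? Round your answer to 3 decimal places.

8.714

E[X | Bag 1] = (19 + 2 − 3)/3 = 6
E[X | Bag 2] = (6 + 15 + 18 + 4 + 14 − 2)/6 = 55/6
E[X] = (1/7)·6 + (6/7)·55/6 = 61/7 ≈ 8.714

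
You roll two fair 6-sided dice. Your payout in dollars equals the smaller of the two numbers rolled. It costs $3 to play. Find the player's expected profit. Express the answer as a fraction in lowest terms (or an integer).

Distribution of the smaller of the two numbers rolled: 1 w.p. 11/36, 2 w.p. 1/4, 3 w.p. 7/36, 4 w.p. 5/36, 5 w.p. 1/12, 6 w.p. 1/36
E[payout] = (11/36)·1 + (1/4)·2 + (7/36)·3 + (5/36)·4 + (1/12)·5 + (1/36)·6 = 91/36
Expected profit = 91/36 − 3 = -17/36

-17/36 dollars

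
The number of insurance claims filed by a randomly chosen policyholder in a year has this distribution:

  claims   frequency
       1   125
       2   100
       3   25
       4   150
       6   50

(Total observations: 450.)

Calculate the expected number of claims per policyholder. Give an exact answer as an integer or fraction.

Total = 450, so P(claims=1) = 125/450, etc.
E[X] = (5/18)·1 + (2/9)·2 + (1/18)·3 + (1/3)·4 + (1/9)·6
     = 26/9

26/9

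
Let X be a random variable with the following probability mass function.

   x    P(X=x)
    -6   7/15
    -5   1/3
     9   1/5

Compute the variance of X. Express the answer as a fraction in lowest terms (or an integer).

308/9

E[X] = (7/15)·(-6) + (1/3)·(-5) + (1/5)·9 = -8/3
E[X²] = (7/15)·36 + (1/3)·25 + (1/5)·81 = 124/3
Var(X) = 124/3 − (-8/3)² = 308/9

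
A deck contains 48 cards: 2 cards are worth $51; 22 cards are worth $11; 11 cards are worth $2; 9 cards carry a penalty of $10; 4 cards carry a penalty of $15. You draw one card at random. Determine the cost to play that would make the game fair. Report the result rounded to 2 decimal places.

$4.50

E[payout] = (2/48)·51 + (22/48)·11 + (11/48)·2 + (9/48)·(-10) + (4/48)·(-15) = 9/2
Fair fee = E[payout] = 9/2 ≈ $4.50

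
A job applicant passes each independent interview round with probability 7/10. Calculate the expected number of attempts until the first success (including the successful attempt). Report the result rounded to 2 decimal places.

1.43

For a geometric distribution, E[trials] = 1/p = 1/(7/10) = 10/7.
≈ 1.43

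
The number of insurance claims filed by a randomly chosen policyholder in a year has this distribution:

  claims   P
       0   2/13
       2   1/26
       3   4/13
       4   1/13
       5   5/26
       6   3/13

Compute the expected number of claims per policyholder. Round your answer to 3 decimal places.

3.654

E[X] = (2/13)·0 + (1/26)·2 + (4/13)·3 + (1/13)·4 + (5/26)·5 + (3/13)·6
     = 95/26 ≈ 3.654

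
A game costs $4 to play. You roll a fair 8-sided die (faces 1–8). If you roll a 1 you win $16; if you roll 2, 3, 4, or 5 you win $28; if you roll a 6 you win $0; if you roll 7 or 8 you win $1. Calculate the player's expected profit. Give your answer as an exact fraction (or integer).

49/4 dollars

E[payout] = (1/8)·0 + (1/4)·1 + (1/8)·16 + (1/2)·28 = 65/4
Expected profit = 65/4 − 4 = 49/4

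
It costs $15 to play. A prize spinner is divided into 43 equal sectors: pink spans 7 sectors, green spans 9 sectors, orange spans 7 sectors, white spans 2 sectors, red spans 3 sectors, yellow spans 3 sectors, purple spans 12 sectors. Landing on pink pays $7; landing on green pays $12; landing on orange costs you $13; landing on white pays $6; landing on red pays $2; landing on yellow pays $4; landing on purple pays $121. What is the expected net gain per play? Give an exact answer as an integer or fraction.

$21

E[payout] = (7/43)·7 + (9/43)·12 + (7/43)·(-13) + (2/43)·6 + (3/43)·2 + (3/43)·4 + (12/43)·121 = 36
Expected profit = 36 − 15 = 21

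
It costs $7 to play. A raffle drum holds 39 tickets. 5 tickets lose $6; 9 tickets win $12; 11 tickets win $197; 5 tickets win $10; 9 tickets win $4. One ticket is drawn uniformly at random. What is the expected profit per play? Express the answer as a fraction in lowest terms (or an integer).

686/13 dollars

E[payout] = (5/39)·(-6) + (9/39)·12 + (11/39)·197 + (5/39)·10 + (9/39)·4 = 777/13
Expected profit = 777/13 − 7 = 686/13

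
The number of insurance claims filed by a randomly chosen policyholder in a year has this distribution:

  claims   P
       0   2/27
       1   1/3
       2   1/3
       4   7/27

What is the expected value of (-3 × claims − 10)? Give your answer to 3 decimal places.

E[-3x-10] = (2/27)·(-10) + (1/3)·(-13) + (1/3)·(-16) + (7/27)·(-22)
     = -145/9 ≈ -16.111

-16.111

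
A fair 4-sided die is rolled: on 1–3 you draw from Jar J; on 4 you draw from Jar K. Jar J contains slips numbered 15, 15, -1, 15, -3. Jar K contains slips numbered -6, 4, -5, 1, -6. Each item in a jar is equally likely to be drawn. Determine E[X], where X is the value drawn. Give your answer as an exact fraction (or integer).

111/20

E[X | Jar J] = (15 + 15 − 1 + 15 − 3)/5 = 41/5
E[X | Jar K] = (-6 + 4 − 5 + 1 − 6)/5 = -12/5
E[X] = (3/4)·41/5 + (1/4)·(-12/5) = 111/20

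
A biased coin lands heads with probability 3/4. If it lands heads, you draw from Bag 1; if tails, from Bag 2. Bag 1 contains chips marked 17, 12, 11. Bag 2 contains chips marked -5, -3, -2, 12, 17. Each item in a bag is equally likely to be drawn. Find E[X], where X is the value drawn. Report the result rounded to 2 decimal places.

10.95

E[X | Bag 1] = (17 + 12 + 11)/3 = 40/3
E[X | Bag 2] = (-5 − 3 − 2 + 12 + 17)/5 = 19/5
E[X] = (3/4)·40/3 + (1/4)·19/5 = 219/20 ≈ 10.95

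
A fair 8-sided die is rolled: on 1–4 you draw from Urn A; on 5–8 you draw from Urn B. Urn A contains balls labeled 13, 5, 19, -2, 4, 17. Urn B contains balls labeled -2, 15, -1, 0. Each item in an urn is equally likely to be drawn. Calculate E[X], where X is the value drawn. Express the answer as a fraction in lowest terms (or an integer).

37/6

E[X | Urn A] = (13 + 5 + 19 − 2 + 4 + 17)/6 = 28/3
E[X | Urn B] = (-2 + 15 − 1 + 0)/4 = 3
E[X] = (1/2)·28/3 + (1/2)·3 = 37/6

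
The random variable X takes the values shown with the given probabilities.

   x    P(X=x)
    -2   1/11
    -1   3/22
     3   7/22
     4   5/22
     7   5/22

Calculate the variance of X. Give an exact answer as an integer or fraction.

4017/484

E[X] = (1/11)·(-2) + (3/22)·(-1) + (7/22)·3 + (5/22)·4 + (5/22)·7 = 69/22
E[X²] = (1/11)·4 + (3/22)·1 + (7/22)·9 + (5/22)·16 + (5/22)·49 = 399/22
Var(X) = 399/22 − (69/22)² = 4017/484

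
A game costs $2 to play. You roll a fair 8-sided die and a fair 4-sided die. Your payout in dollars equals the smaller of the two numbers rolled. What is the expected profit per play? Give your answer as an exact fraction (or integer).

Distribution of the smaller of the two numbers rolled: 1 w.p. 11/32, 2 w.p. 9/32, 3 w.p. 7/32, 4 w.p. 5/32
E[payout] = (11/32)·1 + (9/32)·2 + (7/32)·3 + (5/32)·4 = 35/16
Expected profit = 35/16 − 2 = 3/16

3/16 dollars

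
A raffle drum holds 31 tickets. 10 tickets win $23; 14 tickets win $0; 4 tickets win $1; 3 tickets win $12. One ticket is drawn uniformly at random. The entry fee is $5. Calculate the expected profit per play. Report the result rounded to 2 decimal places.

$3.71

E[payout] = (10/31)·23 + (14/31)·0 + (4/31)·1 + (3/31)·12 = 270/31
Expected profit = 270/31 − 5 = 115/31 ≈ $3.71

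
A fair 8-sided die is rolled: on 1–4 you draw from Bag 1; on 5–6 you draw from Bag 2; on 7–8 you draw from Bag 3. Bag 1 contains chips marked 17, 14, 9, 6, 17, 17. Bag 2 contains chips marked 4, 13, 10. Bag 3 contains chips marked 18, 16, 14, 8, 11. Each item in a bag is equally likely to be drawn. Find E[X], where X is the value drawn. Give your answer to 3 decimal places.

E[X | Bag 1] = (17 + 14 + 9 + 6 + 17 + 17)/6 = 40/3
E[X | Bag 2] = (4 + 13 + 10)/3 = 9
E[X | Bag 3] = (18 + 16 + 14 + 8 + 11)/5 = 67/5
E[X] = (1/2)·40/3 + (1/4)·9 + (1/4)·67/5 = 184/15 ≈ 12.267

12.267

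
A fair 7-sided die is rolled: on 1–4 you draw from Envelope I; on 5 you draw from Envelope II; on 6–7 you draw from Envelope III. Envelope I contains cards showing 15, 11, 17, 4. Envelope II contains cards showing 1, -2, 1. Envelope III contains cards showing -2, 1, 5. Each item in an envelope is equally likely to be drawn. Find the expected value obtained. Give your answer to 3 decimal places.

E[X | Envelope I] = (15 + 11 + 17 + 4)/4 = 47/4
E[X | Envelope II] = (1 − 2 + 1)/3 = 0
E[X | Envelope III] = (-2 + 1 + 5)/3 = 4/3
E[X] = (4/7)·47/4 + (1/7)·0 + (2/7)·4/3 = 149/21 ≈ 7.095

7.095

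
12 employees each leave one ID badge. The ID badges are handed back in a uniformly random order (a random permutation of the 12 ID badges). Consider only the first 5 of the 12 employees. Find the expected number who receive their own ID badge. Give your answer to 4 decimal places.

Let Xᵢ = 1 if person i gets their own ID badge. For each i, P(Xᵢ=1) = 1/12.
By linearity of expectation, E[X₁+…+X_5] = 5·(1/12) = 5/12.
≈ 0.4167

0.4167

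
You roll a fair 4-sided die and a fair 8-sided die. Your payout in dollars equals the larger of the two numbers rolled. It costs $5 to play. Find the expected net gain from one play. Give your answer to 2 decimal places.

-$0.19

Distribution of the larger of the two numbers rolled: 1 w.p. 1/32, 2 w.p. 3/32, 3 w.p. 5/32, 4 w.p. 7/32, 5 w.p. 1/8, 6 w.p. 1/8, …
E[payout] = (1/32)·1 + (3/32)·2 + (5/32)·3 + (7/32)·4 + (1/8)·5 + (1/8)·6 + (1/8)·7 + (1/8)·8 = 77/16
Expected profit = 77/16 − 5 = -3/16 ≈ -$0.19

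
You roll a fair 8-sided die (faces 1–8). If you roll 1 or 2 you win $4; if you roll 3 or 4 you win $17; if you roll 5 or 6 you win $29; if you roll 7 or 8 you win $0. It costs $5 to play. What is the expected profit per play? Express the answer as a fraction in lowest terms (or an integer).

15/2 dollars

E[payout] = (1/4)·0 + (1/4)·4 + (1/4)·17 + (1/4)·29 = 25/2
Expected profit = 25/2 − 5 = 15/2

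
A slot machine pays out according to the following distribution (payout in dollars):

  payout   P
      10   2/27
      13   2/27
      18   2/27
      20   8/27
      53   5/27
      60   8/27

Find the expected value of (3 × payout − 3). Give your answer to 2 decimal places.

E[3x-3] = (2/27)·27 + (2/27)·36 + (2/27)·51 + (8/27)·57 + (5/27)·156 + (8/27)·177
     = 320/3 ≈ 106.67

106.67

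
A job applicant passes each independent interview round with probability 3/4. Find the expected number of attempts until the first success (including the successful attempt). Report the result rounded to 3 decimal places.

1.333

For a geometric distribution, E[trials] = 1/p = 1/(3/4) = 4/3.
≈ 1.333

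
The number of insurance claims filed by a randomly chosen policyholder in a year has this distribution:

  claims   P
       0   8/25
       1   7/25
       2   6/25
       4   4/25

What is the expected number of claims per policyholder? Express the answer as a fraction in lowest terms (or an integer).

7/5

E[X] = (8/25)·0 + (7/25)·1 + (6/25)·2 + (4/25)·4
     = 7/5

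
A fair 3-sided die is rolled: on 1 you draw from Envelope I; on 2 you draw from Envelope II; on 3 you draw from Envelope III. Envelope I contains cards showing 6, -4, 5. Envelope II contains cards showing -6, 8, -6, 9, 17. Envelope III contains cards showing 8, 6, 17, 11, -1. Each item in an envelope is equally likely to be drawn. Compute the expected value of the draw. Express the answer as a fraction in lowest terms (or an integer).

E[X | Envelope I] = (6 − 4 + 5)/3 = 7/3
E[X | Envelope II] = (-6 + 8 − 6 + 9 + 17)/5 = 22/5
E[X | Envelope III] = (8 + 6 + 17 + 11 − 1)/5 = 41/5
E[X] = (1/3)·7/3 + (1/3)·22/5 + (1/3)·41/5 = 224/45

224/45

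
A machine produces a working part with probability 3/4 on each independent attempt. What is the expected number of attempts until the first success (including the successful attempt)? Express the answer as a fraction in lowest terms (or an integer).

For a geometric distribution, E[trials] = 1/p = 1/(3/4) = 4/3.

4/3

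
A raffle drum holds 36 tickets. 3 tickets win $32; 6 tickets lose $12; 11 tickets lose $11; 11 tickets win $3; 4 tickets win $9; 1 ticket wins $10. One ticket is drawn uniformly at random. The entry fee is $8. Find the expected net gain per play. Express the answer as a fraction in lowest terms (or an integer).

E[payout] = (3/36)·32 + (6/36)·(-12) + (11/36)·(-11) + (11/36)·3 + (4/36)·9 + (1/36)·10 = -1/2
Expected profit = -1/2 − 8 = -17/2

-17/2 dollars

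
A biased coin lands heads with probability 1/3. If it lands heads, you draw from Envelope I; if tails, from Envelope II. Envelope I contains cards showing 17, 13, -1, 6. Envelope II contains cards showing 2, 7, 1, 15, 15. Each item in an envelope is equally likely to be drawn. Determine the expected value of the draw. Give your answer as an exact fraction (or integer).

33/4

E[X | Envelope I] = (17 + 13 − 1 + 6)/4 = 35/4
E[X | Envelope II] = (2 + 7 + 1 + 15 + 15)/5 = 8
E[X] = (1/3)·35/4 + (2/3)·8 = 33/4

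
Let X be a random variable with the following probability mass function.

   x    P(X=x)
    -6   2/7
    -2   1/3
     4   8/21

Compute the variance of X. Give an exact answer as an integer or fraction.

832/49

E[X] = (2/7)·(-6) + (1/3)·(-2) + (8/21)·4 = -6/7
E[X²] = (2/7)·36 + (1/3)·4 + (8/21)·16 = 124/7
Var(X) = 124/7 − (-6/7)² = 832/49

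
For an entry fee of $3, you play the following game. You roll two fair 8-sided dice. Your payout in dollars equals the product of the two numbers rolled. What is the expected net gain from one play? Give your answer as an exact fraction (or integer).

69/4 dollars

Distribution of the product of the two numbers rolled: 1 w.p. 1/64, 2 w.p. 1/32, 3 w.p. 1/32, 4 w.p. 3/64, 5 w.p. 1/32, 6 w.p. 1/16, …
E[payout] = (1/64)·1 + (1/32)·2 + (1/32)·3 + (3/64)·4 + (1/32)·5 + (1/16)·6 + (1/32)·7 + (1/16)·8 + (1/64)·9 + (1/32)·10 + (1/16)·12 + (1/32)·14 + (1/32)·15 + (3/64)·16 + (1/32)·18 + (1/32)·20 + (1/32)·21 + (1/16)·24 + (1/64)·25 + (1/32)·28 + (1/32)·30 + (1/32)·32 + (1/32)·35 + (1/64)·36 + (1/32)·40 + (1/32)·42 + (1/32)·48 + (1/64)·49 + (1/32)·56 + (1/64)·64 = 81/4
Expected profit = 81/4 − 3 = 69/4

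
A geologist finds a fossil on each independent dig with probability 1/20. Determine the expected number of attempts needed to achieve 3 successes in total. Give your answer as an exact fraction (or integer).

By linearity (sum of 3 independent geometric waits), E[trials] = 3/p = 3/(1/20) = 60.

60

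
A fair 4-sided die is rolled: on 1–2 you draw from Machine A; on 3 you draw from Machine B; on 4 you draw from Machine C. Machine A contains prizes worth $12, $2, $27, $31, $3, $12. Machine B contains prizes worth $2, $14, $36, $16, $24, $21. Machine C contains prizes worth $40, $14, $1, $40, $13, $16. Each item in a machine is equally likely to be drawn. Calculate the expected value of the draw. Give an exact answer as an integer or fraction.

137/8 dollars

E[X | Machine A] = (12 + 2 + 27 + 31 + 3 + 12)/6 = 29/2
E[X | Machine B] = (2 + 14 + 36 + 16 + 24 + 21)/6 = 113/6
E[X | Machine C] = (40 + 14 + 1 + 40 + 13 + 16)/6 = 62/3
E[X] = (1/2)·29/2 + (1/4)·113/6 + (1/4)·62/3 = 137/8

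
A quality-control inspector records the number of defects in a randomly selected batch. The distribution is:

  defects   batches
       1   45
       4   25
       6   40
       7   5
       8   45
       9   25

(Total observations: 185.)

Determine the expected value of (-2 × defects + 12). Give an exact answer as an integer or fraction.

42/37

Total = 185, so P(defects=1) = 45/185, etc.
E[-2x+12] = (9/37)·10 + (5/37)·4 + (8/37)·0 + (1/37)·(-2) + (9/37)·(-4) + (5/37)·(-6)
     = 42/37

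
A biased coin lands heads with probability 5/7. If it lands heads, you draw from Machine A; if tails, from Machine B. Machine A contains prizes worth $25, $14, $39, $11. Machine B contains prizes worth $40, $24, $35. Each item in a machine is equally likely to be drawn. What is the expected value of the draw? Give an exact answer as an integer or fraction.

E[X | Machine A] = (25 + 14 + 39 + 11)/4 = 89/4
E[X | Machine B] = (40 + 24 + 35)/3 = 33
E[X] = (5/7)·89/4 + (2/7)·33 = 709/28

709/28 dollars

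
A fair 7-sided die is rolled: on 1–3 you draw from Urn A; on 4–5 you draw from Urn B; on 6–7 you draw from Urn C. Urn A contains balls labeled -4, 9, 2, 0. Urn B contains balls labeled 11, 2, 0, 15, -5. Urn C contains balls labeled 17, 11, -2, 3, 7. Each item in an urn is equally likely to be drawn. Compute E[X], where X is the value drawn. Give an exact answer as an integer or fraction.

577/140

E[X | Urn A] = (-4 + 9 + 2 + 0)/4 = 7/4
E[X | Urn B] = (11 + 2 + 0 + 15 − 5)/5 = 23/5
E[X | Urn C] = (17 + 11 − 2 + 3 + 7)/5 = 36/5
E[X] = (3/7)·7/4 + (2/7)·23/5 + (2/7)·36/5 = 577/140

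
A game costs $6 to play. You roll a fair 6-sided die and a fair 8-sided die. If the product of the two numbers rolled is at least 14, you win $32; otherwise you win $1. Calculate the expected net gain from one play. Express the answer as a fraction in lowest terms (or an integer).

473/48 dollars

E[payout] = (25/48)·1 + (23/48)·32 = 761/48
Expected profit = 761/48 − 6 = 473/48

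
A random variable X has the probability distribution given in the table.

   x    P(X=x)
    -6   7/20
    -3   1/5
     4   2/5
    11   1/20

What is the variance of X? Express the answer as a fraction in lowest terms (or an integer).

10619/400

E[X] = (7/20)·(-6) + (1/5)·(-3) + (2/5)·4 + (1/20)·11 = -11/20
E[X²] = (7/20)·36 + (1/5)·9 + (2/5)·16 + (1/20)·121 = 537/20
Var(X) = 537/20 − (-11/20)² = 10619/400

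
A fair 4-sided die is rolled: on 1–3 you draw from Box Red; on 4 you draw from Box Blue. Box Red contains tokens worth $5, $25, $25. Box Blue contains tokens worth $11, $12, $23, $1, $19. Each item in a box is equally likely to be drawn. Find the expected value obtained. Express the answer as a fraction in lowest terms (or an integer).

341/20 dollars

E[X | Box Red] = (5 + 25 + 25)/3 = 55/3
E[X | Box Blue] = (11 + 12 + 23 + 1 + 19)/5 = 66/5
E[X] = (3/4)·55/3 + (1/4)·66/5 = 341/20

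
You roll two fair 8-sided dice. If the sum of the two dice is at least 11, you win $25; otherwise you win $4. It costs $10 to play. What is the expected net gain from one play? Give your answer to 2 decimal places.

$0.89

E[payout] = (43/64)·4 + (21/64)·25 = 697/64
Expected profit = 697/64 − 10 = 57/64 ≈ $0.89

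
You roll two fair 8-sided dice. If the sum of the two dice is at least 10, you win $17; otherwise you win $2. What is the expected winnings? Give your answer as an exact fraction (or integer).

137/16 dollars

E[payout] = (9/16)·2 + (7/16)·17 = 137/16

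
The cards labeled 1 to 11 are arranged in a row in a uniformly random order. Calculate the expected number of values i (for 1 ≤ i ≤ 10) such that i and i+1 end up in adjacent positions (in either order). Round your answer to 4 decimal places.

1.8182

For each i ∈ {1,…,10}, let Xᵢ = 1 if i and i+1 are adjacent. P(Xᵢ=1) = 2·(11−1)!/11! = 2/11.
By linearity, E[ΣXᵢ] = (10)·(2/11) = 20/11.
≈ 1.8182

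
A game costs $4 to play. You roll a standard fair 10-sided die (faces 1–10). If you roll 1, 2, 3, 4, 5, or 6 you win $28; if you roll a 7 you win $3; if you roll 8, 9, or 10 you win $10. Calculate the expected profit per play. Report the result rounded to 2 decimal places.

E[payout] = (1/10)·3 + (3/10)·10 + (3/5)·28 = 201/10
Expected profit = 201/10 − 4 = 161/10 ≈ $16.10

$16.10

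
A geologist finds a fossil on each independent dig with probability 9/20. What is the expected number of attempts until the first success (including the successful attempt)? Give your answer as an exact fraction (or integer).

For a geometric distribution, E[trials] = 1/p = 1/(9/20) = 20/9.

20/9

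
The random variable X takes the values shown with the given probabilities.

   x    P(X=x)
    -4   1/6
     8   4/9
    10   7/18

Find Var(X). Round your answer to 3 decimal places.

24.062

E[X] = (1/6)·(-4) + (4/9)·8 + (7/18)·10 = 61/9
E[X²] = (1/6)·16 + (4/9)·64 + (7/18)·100 = 70
Var(X) = 70 − (61/9)² = 1949/81 ≈ 24.062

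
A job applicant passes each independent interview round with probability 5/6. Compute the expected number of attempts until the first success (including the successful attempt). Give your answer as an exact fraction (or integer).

For a geometric distribution, E[trials] = 1/p = 1/(5/6) = 6/5.

6/5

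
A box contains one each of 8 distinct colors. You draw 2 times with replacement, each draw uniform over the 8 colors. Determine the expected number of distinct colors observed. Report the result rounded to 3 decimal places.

1.875

Let Xⱼ=1 if type j appears at least once. P(Xⱼ=1) = 1 − ((8−1)/8)^2 = 15/64.
E[#distinct] = 8·15/64 = 15/8.
≈ 1.875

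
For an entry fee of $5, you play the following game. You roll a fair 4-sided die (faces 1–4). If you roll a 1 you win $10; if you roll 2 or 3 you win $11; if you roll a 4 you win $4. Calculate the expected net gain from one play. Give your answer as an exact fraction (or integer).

$4

E[payout] = (1/4)·4 + (1/4)·10 + (1/2)·11 = 9
Expected profit = 9 − 5 = 4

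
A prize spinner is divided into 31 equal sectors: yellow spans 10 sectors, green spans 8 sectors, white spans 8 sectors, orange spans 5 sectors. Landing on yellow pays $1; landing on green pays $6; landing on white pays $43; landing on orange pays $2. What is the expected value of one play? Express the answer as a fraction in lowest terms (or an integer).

E[payout] = (10/31)·1 + (8/31)·6 + (8/31)·43 + (5/31)·2 = 412/31

412/31 dollars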